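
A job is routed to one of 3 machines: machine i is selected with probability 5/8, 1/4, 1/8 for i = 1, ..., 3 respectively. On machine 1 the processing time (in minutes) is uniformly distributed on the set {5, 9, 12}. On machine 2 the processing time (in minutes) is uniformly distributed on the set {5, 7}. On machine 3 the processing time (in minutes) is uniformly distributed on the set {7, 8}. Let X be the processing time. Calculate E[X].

377/48

E[X | machine 1] = (5+9+12)/3 = 26/3.
E[X | machine 2] = (5+7)/2 = 6.
E[X | machine 3] = (7+8)/2 = 15/2.
E[X] = (5/8)·(26/3) + (1/4)·(6) + (1/8)·(15/2) = 377/48.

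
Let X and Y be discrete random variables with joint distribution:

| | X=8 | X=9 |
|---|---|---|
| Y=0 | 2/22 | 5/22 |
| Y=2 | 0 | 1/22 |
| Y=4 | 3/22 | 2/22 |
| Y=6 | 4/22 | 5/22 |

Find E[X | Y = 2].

9

P(Y = 2) = 1/22.
Σ X·P over the event = 9·(1/22) = 9/22.
E[X | Y = 2] = (9/22) / (1/22) = 9.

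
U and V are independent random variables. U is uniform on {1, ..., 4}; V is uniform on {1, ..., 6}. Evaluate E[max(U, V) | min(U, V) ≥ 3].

37/8

Outcomes with min(U, V) ≥ 3: (3,3), (3,4), (3,5), (3,6), (4,3), (4,4), (4,5), (4,6), each with probability 1/24.
E[max(U, V) | min(U, V) ≥ 3] = (3 + 4 + 5 + 6 + 4 + 4 + 5 + 6) / 8 = 37/8.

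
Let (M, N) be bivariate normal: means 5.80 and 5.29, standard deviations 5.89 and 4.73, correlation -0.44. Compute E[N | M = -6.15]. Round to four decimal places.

The regression of N on M has slope ρ·σ_N/σ_M and passes through (μ_M, μ_N).
E[N | M=-6.15] = 5.29 + (-0.44)·(4.73/5.89)·(-6.15 − (5.80)) = 5.29 + (-0.353345)·(-11.95) = 9.5125.

9.5125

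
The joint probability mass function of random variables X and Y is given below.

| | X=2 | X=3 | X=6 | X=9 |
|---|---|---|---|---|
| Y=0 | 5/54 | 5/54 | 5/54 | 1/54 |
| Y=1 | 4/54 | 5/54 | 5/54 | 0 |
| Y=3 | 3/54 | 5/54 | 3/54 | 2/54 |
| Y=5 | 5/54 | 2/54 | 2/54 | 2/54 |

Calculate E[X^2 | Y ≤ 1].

P(Y ≤ 1) = 5/9.
Σ X^2·P over the event = 4·(5/54) + 4·(4/54) + 9·(5/54) + 9·(5/54) + 36·(5/54) + 36·(5/54) + 81·(1/54) = 21/2.
E[X^2 | Y ≤ 1] = (21/2) / (5/9) = 189/10.

189/10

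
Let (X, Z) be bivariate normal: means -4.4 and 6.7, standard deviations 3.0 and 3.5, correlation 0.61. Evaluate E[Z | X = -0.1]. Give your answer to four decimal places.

9.7602

For a bivariate normal, E[Z | X=x] = μ_Z + ρ·(σ_Z/σ_X)·(x − μ_X).
E[Z | X=-0.1] = 6.7 + (0.61)·(3.5/3.0)·(-0.1 − (-4.4)) = 6.7 + (0.71167)·(4.3) = 9.7602.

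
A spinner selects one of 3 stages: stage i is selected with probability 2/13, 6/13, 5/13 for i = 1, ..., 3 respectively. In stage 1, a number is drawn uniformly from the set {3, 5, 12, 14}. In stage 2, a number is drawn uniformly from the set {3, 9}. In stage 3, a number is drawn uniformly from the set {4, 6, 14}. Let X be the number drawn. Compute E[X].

E[X | stage 1] = (3+5+12+14)/4 = 17/2.
E[X | stage 2] = (3+9)/2 = 6.
E[X | stage 3] = (4+6+14)/3 = 8.
By the law of total expectation,
E[X] = (2/13)·(17/2) + (6/13)·(6) + (5/13)·(8) = 93/13.

93/13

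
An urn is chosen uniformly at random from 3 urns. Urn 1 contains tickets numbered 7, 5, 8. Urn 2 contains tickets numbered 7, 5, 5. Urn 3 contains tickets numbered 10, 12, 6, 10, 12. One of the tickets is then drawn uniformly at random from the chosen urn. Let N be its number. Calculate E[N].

67/9

E[N | urn 1] = (7+5+8)/3 = 20/3.
E[N | urn 2] = (7+5+5)/3 = 17/3.
E[N | urn 3] = (10+12+6+10+12)/5 = 10.
By the law of total expectation,
E[N] = (1/3)·(20/3) + (1/3)·(17/3) + (1/3)·(10) = 67/9.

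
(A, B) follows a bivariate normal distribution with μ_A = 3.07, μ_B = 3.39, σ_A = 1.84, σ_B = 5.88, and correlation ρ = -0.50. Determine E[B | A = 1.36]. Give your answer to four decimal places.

The regression of B on A has slope ρ·σ_B/σ_A and passes through (μ_A, μ_B).
E[B | A=1.36] = 3.39 + (-0.50)·(5.88/1.84)·(1.36 − (3.07)) = 3.39 + (-1.59783)·(-1.71) = 6.1223.

6.1223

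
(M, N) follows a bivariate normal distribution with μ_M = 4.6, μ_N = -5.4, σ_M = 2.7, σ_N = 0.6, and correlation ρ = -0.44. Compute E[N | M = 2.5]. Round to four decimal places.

The regression of N on M has slope ρ·σ_N/σ_M and passes through (μ_M, μ_N).
E[N | M=2.5] = -5.4 + (-0.44)·(0.6/2.7)·(2.5 − (4.6)) = -5.4 + (-0.097778)·(-2.1) = -5.1947.

-5.1947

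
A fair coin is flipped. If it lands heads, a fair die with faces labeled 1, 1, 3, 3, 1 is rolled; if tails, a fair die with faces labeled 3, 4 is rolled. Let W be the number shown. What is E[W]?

E[W | heads] = (1+1+3+3+1)/5 = 9/5.
E[W | tails] = (3+4)/2 = 7/2.
By the law of total expectation,
E[W] = (1/2)·(9/5) + (1/2)·(7/2) = 53/20.

53/20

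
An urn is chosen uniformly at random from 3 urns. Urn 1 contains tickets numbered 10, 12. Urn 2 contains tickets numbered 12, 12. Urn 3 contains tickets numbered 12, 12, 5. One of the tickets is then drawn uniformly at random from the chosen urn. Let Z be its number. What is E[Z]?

E[Z | urn 1] = (10+12)/2 = 11.
E[Z | urn 2] = (12+12)/2 = 12.
E[Z | urn 3] = (12+12+5)/3 = 29/3.
E[Z] = (1/3)·(11) + (1/3)·(12) + (1/3)·(29/3) = 98/9.

98/9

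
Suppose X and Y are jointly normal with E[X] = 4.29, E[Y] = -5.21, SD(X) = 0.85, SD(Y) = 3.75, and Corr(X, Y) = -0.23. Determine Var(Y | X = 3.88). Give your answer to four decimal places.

13.3186

Var(Y | X=x) = (1 − ρ²)·σ_Y².
Var(Y | X=3.88) = (3.75)²·(1 − (-0.23)²) = 14.0625·0.9471 = 13.3186.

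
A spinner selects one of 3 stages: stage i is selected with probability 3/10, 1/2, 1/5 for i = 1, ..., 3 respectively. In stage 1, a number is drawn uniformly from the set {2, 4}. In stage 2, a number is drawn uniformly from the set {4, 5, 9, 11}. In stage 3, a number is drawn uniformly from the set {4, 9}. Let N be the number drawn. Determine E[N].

233/40

E[N | stage 1] = (2+4)/2 = 3.
E[N | stage 2] = (4+5+9+11)/4 = 29/4.
E[N | stage 3] = (4+9)/2 = 13/2.
E[N] = (3/10)·(3) + (1/2)·(29/4) + (1/5)·(13/2) = 233/40.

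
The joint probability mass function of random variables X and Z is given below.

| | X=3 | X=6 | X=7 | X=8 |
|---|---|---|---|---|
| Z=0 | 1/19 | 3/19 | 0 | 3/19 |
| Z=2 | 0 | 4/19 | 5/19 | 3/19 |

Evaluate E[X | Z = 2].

83/12

P(Z = 2) = 12/19.
Σ X·P over the event = 6·(4/19) + 7·(5/19) + 8·(3/19) = 83/19.
E[X | Z = 2] = (83/19) / (12/19) = 83/12.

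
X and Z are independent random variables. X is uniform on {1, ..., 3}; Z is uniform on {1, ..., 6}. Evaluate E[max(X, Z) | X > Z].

8/3

P(X > Z) = 1/6.
Summing max(X,Z)·P(x,y) over outcomes with X > Z gives 4/9.
E[max(X, Z) | X > Z] = (4/9) / (1/6) = 8/3.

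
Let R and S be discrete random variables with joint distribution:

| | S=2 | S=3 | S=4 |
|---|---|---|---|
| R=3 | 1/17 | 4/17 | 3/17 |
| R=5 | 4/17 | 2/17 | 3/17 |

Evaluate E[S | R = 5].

P(R = 5) = 9/17.
Σ S·P over the event = 2·(4/17) + 3·(2/17) + 4·(3/17) = 26/17.
E[S | R = 5] = (26/17) / (9/17) = 26/9.

26/9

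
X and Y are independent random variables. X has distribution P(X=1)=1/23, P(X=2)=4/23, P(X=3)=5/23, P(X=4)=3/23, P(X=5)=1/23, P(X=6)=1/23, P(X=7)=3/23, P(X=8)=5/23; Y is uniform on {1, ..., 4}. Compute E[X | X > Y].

P(X > Y) = 63/92.
Summing X·P(x,y) over outcomes with X > Y gives 181/46.
E[X | X > Y] = (181/46) / (63/92) = 362/63.

362/63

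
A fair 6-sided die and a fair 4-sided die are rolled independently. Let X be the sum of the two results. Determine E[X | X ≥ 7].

P(X ≥ 7) = 5/12.
Σ over the event: 7·1/6 + 8·1/8 + 9·1/12 + 10·1/24 = 10/3.
E[X | X ≥ 7] = (10/3) / (5/12) = 8.

8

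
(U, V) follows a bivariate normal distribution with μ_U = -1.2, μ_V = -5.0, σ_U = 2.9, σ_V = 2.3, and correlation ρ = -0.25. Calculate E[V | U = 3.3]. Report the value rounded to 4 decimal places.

The regression of V on U has slope ρ·σ_V/σ_U and passes through (μ_U, μ_V).
E[V | U=3.3] = -5.0 + (-0.25)·(2.3/2.9)·(3.3 − (-1.2)) = -5.0 + (-0.198276)·(4.5) = -5.8922.

-5.8922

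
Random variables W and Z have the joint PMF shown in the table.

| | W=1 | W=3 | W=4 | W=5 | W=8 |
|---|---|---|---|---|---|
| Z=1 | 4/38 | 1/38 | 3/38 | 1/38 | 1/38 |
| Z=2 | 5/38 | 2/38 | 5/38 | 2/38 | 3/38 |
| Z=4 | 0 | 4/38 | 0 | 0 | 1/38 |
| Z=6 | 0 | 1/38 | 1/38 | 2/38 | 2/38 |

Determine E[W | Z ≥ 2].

P(Z ≥ 2) = 14/19.
Summing W·P(W=x,Z=y) over the conditioning event gives 59/19.
E[W | Z ≥ 2] = (59/19) / (14/19) = 59/14.

59/14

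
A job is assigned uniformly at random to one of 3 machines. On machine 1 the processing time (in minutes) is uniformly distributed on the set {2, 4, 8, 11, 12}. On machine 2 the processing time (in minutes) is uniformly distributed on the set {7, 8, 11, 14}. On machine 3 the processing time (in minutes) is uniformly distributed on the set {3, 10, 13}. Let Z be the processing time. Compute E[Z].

391/45

E[Z | machine 1] = (2+4+8+11+12)/5 = 37/5.
E[Z | machine 2] = (7+8+11+14)/4 = 10.
E[Z | machine 3] = (3+10+13)/3 = 26/3.
By the law of total expectation,
E[Z] = (1/3)·(37/5) + (1/3)·(10) + (1/3)·(26/3) = 391/45.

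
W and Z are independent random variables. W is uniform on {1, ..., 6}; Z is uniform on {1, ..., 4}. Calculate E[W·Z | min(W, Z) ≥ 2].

12

P(min(W, Z) ≥ 2) = 5/8.
Summing WZ·P(x,y) over outcomes with min(W, Z) ≥ 2 gives 15/2.
E[W·Z | min(W, Z) ≥ 2] = (15/2) / (5/8) = 12.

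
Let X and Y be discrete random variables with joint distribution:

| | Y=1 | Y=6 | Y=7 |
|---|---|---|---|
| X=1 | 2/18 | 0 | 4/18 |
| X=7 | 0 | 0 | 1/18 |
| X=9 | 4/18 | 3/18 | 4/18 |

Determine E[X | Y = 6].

P(Y = 6) = 1/6.
Σ X·P over the event = 9·(3/18) = 3/2.
E[X | Y = 6] = (3/2) / (1/6) = 9.

9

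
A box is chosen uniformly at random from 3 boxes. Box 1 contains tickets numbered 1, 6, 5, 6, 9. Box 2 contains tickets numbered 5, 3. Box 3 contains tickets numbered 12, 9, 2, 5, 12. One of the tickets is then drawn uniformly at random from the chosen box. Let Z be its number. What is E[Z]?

29/5

E[Z | box 1] = (1+6+5+6+9)/5 = 27/5.
E[Z | box 2] = (5+3)/2 = 4.
E[Z | box 3] = (12+9+2+5+12)/5 = 8.
By the law of total expectation,
E[Z] = (1/3)·(27/5) + (1/3)·(4) + (1/3)·(8) = 29/5.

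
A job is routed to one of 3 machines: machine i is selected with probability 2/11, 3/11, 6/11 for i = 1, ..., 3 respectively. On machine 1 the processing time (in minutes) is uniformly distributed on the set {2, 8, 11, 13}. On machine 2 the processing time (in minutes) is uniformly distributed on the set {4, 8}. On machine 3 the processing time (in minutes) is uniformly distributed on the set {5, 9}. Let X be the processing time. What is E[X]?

7

E[X | machine 1] = (2+8+11+13)/4 = 17/2.
E[X | machine 2] = (4+8)/2 = 6.
E[X | machine 3] = (5+9)/2 = 7.
E[X] = (2/11)·(17/2) + (3/11)·(6) + (6/11)·(7) = 7.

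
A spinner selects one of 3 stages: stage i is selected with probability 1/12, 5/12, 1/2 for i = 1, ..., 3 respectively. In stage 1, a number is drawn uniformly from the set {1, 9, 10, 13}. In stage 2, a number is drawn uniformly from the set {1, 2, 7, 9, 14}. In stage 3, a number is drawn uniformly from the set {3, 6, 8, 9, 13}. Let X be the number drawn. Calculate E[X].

587/80

E[X | stage 1] = (1+9+10+13)/4 = 33/4.
E[X | stage 2] = (1+2+7+9+14)/5 = 33/5.
E[X | stage 3] = (3+6+8+9+13)/5 = 39/5.
By the law of total expectation,
E[X] = (1/12)·(33/4) + (5/12)·(33/5) + (1/2)·(39/5) = 587/80.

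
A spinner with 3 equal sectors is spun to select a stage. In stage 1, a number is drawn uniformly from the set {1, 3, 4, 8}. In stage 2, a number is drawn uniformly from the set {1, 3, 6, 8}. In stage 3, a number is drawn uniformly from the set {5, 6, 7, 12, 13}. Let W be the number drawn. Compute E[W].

E[W | stage 1] = (1+3+4+8)/4 = 4.
E[W | stage 2] = (1+3+6+8)/4 = 9/2.
E[W | stage 3] = (5+6+7+12+13)/5 = 43/5.
E[W] = (1/3)·(4) + (1/3)·(9/2) + (1/3)·(43/5) = 57/10.

57/10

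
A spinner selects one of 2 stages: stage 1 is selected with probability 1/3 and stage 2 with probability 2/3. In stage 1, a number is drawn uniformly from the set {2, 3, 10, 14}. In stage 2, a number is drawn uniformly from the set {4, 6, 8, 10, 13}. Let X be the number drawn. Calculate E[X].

473/60

E[X | stage 1] = (2+3+10+14)/4 = 29/4.
E[X | stage 2] = (4+6+8+10+13)/5 = 41/5.
E[X] = (1/3)·(29/4) + (2/3)·(41/5) = 473/60.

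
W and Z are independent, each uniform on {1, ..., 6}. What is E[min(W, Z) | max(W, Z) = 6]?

P(max(W, Z) = 6) = 11/36.
Summing min(W,Z)·P(x,y) over outcomes with max(W, Z) = 6 gives 1.
E[min(W, Z) | max(W, Z) = 6] = (1) / (11/36) = 36/11.

36/11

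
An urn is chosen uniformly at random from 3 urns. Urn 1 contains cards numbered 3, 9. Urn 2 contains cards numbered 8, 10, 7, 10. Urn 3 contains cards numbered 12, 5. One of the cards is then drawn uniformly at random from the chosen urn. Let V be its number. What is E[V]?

E[V | urn 1] = (3+9)/2 = 6.
E[V | urn 2] = (8+10+7+10)/4 = 35/4.
E[V | urn 3] = (12+5)/2 = 17/2.
E[V] = (1/3)·(6) + (1/3)·(35/4) + (1/3)·(17/2) = 31/4.

31/4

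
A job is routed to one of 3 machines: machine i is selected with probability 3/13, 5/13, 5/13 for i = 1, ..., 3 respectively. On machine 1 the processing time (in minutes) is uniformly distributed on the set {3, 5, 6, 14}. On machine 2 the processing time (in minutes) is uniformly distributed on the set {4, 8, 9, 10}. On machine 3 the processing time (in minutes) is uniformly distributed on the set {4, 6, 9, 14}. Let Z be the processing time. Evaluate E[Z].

E[Z | machine 1] = (3+5+6+14)/4 = 7.
E[Z | machine 2] = (4+8+9+10)/4 = 31/4.
E[Z | machine 3] = (4+6+9+14)/4 = 33/4.
E[Z] = (3/13)·(7) + (5/13)·(31/4) + (5/13)·(33/4) = 101/13.

101/13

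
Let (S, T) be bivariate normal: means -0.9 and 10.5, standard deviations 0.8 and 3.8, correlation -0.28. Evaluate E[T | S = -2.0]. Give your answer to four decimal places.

11.9630

For a bivariate normal, E[T | S=x] = μ_T + ρ·(σ_T/σ_S)·(x − μ_S).
E[T | S=-2.0] = 10.5 + (-0.28)·(3.8/0.8)·(-2.0 − (-0.9)) = 10.5 + (-1.33)·(-1.1) = 11.9630.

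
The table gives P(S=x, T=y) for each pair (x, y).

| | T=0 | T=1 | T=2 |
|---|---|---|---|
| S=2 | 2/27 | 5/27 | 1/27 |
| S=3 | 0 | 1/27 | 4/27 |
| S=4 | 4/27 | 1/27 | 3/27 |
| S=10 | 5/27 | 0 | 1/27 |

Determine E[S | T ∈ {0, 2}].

P(T ∈ {0, 2}) = 20/27.
Σ S·P over the event = 2·(2/27) + 2·(1/27) + 3·(4/27) + 4·(4/27) + 4·(3/27) + 10·(5/27) + 10·(1/27) = 106/27.
E[S | T ∈ {0, 2}] = (106/27) / (20/27) = 53/10.

53/10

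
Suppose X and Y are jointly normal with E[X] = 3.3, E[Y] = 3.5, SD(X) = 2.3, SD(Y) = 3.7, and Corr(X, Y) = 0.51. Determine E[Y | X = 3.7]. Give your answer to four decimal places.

For a bivariate normal, E[Y | X=x] = μ_Y + ρ·(σ_Y/σ_X)·(x − μ_X).
E[Y | X=3.7] = 3.5 + (0.51)·(3.7/2.3)·(3.7 − (3.3)) = 3.5 + (0.82043)·(0.4) = 3.8282.

3.8282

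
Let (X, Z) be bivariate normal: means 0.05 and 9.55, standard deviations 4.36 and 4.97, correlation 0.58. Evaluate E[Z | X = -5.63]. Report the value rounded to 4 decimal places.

5.7947

The regression of Z on X has slope ρ·σ_Z/σ_X and passes through (μ_X, μ_Z).
E[Z | X=-5.63] = 9.55 + (0.58)·(4.97/4.36)·(-5.63 − (0.05)) = 9.55 + (0.66115)·(-5.68) = 5.7947.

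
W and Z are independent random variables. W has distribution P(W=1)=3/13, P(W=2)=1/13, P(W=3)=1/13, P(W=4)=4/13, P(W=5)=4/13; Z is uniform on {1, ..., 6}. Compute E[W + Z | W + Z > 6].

P(W + Z > 6) = 22/39.
Summing (W+Z)·P(x,y) over outcomes with W + Z > 6 gives 188/39.
E[W + Z | W + Z > 6] = (188/39) / (22/39) = 94/11.

94/11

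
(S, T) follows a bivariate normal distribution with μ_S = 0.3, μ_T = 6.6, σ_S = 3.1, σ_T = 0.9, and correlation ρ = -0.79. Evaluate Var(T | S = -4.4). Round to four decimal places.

For a bivariate normal, Var(T | S=x) = σ_T²(1 − ρ²).
Var(T | S=-4.4) = (0.9)²·(1 − (-0.79)²) = 0.81·0.3759 = 0.3045.

0.3045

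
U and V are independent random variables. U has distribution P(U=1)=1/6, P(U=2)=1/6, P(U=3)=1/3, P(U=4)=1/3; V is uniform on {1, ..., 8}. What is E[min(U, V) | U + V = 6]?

13/6

P(U + V = 6) = 1/8.
Summing min(U,V)·P(x,y) over outcomes with U + V = 6 gives 13/48.
E[min(U, V) | U + V = 6] = (13/48) / (1/8) = 13/6.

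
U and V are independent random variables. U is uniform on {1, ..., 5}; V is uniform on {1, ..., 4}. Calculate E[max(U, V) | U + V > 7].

14/3

P(U + V > 7) = 3/20.
Summing max(U,V)·P(x,y) over outcomes with U + V > 7 gives 7/10.
E[max(U, V) | U + V > 7] = (7/10) / (3/20) = 14/3.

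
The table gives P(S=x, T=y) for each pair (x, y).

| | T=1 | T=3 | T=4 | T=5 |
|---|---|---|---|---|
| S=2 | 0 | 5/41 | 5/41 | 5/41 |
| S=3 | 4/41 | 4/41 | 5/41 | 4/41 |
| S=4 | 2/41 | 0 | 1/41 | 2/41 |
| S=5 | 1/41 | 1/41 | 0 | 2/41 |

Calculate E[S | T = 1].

25/7

P(T = 1) = 7/41.
Σ S·P over the event = 3·(4/41) + 4·(2/41) + 5·(1/41) = 25/41.
E[S | T = 1] = (25/41) / (7/41) = 25/7.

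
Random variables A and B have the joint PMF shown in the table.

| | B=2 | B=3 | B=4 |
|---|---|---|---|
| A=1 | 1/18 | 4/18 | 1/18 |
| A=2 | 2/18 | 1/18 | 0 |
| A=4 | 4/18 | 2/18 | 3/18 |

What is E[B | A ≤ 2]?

25/9

P(A ≤ 2) = 1/2.
Σ B·P over the event = 2·(1/18) + 3·(4/18) + 4·(1/18) + 2·(2/18) + 3·(1/18) = 25/18.
E[B | A ≤ 2] = (25/18) / (1/2) = 25/9.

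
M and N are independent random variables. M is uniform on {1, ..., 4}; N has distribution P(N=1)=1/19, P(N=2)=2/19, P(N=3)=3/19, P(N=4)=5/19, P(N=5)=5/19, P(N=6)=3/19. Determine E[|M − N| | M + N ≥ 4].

145/72

P(M + N ≥ 4) = 18/19.
Summing |M−N|·P(x,y) over outcomes with M + N ≥ 4 gives 145/76.
E[|M − N| | M + N ≥ 4] = (145/76) / (18/19) = 145/72.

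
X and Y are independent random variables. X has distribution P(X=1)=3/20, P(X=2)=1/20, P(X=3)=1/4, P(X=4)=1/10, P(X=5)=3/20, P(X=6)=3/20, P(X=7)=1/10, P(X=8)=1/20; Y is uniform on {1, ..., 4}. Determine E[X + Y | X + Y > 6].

17/2

P(X + Y > 6) = 21/40.
Summing (X+Y)·P(x,y) over outcomes with X + Y > 6 gives 357/80.
E[X + Y | X + Y > 6] = (357/80) / (21/40) = 17/2.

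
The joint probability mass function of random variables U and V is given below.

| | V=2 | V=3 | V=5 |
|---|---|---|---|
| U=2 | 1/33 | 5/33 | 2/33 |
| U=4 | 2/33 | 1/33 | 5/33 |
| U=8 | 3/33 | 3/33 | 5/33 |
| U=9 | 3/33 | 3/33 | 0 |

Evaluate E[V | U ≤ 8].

11/3

P(U ≤ 8) = 9/11.
Summing V·P(U=x,V=y) over the conditioning event gives 3.
E[V | U ≤ 8] = (3) / (9/11) = 11/3.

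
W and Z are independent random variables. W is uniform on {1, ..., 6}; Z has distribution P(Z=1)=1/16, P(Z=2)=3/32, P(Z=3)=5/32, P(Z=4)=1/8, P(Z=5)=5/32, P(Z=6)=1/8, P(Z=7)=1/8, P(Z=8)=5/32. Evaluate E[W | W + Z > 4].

646/175

P(W + Z > 4) = 175/192.
Summing W·P(x,y) over outcomes with W + Z > 4 gives 323/96.
E[W | W + Z > 4] = (323/96) / (175/192) = 646/175.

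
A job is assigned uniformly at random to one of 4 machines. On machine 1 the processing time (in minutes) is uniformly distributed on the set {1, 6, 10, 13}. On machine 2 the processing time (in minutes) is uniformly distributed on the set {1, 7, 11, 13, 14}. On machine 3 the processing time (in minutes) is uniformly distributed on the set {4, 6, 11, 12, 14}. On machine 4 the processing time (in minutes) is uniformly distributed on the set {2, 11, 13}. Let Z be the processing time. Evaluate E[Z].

E[Z | machine 1] = (1+6+10+13)/4 = 15/2.
E[Z | machine 2] = (1+7+11+13+14)/5 = 46/5.
E[Z | machine 3] = (4+6+11+12+14)/5 = 47/5.
E[Z | machine 4] = (2+11+13)/3 = 26/3.
E[Z] = (1/4)·(15/2) + (1/4)·(46/5) + (1/4)·(47/5) + (1/4)·(26/3) = 1043/120.

1043/120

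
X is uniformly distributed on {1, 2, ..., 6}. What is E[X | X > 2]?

Given X > 2, X is equally likely to be any of {3, 4, 5, 6}.
E[X | X > 2] = (3 + 4 + 5 + 6) / 4 = 9/2.

9/2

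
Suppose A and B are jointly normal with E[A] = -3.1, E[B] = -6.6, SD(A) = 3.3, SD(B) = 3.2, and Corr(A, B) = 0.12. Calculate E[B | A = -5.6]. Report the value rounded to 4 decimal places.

-6.8909

For a bivariate normal, E[B | A=x] = μ_B + ρ·(σ_B/σ_A)·(x − μ_A).
E[B | A=-5.6] = -6.6 + (0.12)·(3.2/3.3)·(-5.6 − (-3.1)) = -6.6 + (0.11636)·(-2.5) = -6.8909.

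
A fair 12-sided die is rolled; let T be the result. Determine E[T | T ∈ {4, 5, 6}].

P(T ∈ {4, 5, 6}) = 1/4.
Σ over the event: 4·1/12 + 5·1/12 + 6·1/12 = 5/4.
E[T | T ∈ {4, 5, 6}] = (5/4) / (1/4) = 5.

5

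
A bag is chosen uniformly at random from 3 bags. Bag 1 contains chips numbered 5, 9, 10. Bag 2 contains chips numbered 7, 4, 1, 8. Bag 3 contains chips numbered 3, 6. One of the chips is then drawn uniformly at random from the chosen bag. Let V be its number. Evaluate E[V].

35/6

E[V | bag 1] = (5+9+10)/3 = 8.
E[V | bag 2] = (7+4+1+8)/4 = 5.
E[V | bag 3] = (3+6)/2 = 9/2.
By the law of total expectation,
E[V] = (1/3)·(8) + (1/3)·(5) + (1/3)·(9/2) = 35/6.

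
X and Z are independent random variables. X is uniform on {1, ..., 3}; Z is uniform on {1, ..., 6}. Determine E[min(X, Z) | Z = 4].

P(Z = 4) = 1/6.
Summing min(X,Z)·P(x,y) over outcomes with Z = 4 gives 1/3.
E[min(X, Z) | Z = 4] = (1/3) / (1/6) = 2.

2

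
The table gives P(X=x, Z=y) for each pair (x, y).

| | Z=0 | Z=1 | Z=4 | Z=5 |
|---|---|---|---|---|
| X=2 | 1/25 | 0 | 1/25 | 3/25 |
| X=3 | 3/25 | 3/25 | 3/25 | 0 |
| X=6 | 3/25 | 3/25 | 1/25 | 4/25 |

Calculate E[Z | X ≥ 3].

P(X ≥ 3) = 4/5.
Σ Z·P over the event = 0·(3/25) + 1·(3/25) + 4·(3/25) + 0·(3/25) + 1·(3/25) + 4·(1/25) + 5·(4/25) = 42/25.
E[Z | X ≥ 3] = (42/25) / (4/5) = 21/10.

21/10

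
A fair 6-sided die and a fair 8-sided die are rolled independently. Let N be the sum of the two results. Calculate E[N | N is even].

8

P(N is even) = 1/2.
Σ over the event: 2·1/48 + 4·1/16 + 6·5/48 + 8·1/8 + 10·5/48 + 12·1/16 + 14·1/48 = 4.
E[N | N is even] = (4) / (1/2) = 8.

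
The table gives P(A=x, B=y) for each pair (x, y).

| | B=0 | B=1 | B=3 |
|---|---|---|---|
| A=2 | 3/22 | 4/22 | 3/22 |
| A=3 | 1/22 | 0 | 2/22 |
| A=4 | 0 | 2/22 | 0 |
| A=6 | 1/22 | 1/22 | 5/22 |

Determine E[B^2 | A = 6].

46/7

P(A = 6) = 7/22.
Σ B^2·P over the event = 0·(1/22) + 1·(1/22) + 9·(5/22) = 23/11.
E[B^2 | A = 6] = (23/11) / (7/22) = 46/7.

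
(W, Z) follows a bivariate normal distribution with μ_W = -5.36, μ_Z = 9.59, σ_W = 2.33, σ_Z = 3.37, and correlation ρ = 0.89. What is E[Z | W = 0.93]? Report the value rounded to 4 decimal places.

E[Z | W=x] = μ_Z + ρ(σ_Z/σ_W)(x − μ_W) for jointly normal variables.
E[Z | W=0.93] = 9.59 + (0.89)·(3.37/2.33)·(0.93 − (-5.36)) = 9.59 + (1.28725)·(6.29) = 17.6868.

17.6868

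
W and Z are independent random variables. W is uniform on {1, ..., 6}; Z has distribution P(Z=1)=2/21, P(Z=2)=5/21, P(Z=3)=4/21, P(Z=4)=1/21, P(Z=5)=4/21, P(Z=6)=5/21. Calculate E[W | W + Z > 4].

P(W + Z > 4) = 53/63.
Summing W·P(x,y) over outcomes with W + Z > 4 gives 205/63.
E[W | W + Z > 4] = (205/63) / (53/63) = 205/53.

205/53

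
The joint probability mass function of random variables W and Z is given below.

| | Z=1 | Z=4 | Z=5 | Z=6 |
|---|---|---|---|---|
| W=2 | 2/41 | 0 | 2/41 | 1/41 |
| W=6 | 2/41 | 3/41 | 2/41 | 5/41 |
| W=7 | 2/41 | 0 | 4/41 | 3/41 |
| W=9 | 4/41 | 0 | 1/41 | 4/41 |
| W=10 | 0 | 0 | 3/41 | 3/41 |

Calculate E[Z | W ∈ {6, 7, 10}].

127/27

P(W ∈ {6, 7, 10}) = 27/41.
Summing Z·P(W=x,Z=y) over the conditioning event gives 127/41.
E[Z | W ∈ {6, 7, 10}] = (127/41) / (27/41) = 127/27.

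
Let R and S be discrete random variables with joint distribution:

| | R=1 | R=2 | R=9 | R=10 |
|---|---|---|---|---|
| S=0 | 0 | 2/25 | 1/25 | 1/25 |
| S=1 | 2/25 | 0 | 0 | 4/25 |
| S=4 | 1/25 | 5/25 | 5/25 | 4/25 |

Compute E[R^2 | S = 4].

826/15

P(S = 4) = 3/5.
Summing R^2·P(R=x,S=y) over the conditioning event gives 826/25.
E[R^2 | S = 4] = (826/25) / (3/5) = 826/15.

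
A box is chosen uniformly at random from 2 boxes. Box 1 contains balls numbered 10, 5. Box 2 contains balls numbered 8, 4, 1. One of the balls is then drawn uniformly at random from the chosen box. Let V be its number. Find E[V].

E[V | box 1] = (10+5)/2 = 15/2.
E[V | box 2] = (8+4+1)/3 = 13/3.
By the law of total expectation,
E[V] = (1/2)·(15/2) + (1/2)·(13/3) = 71/12.

71/12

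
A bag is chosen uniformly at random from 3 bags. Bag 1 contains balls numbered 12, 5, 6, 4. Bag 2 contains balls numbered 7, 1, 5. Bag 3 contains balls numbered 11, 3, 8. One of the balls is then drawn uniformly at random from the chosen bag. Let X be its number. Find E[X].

E[X | bag 1] = (12+5+6+4)/4 = 27/4.
E[X | bag 2] = (7+1+5)/3 = 13/3.
E[X | bag 3] = (11+3+8)/3 = 22/3.
By the law of total expectation,
E[X] = (1/3)·(27/4) + (1/3)·(13/3) + (1/3)·(22/3) = 221/36.

221/36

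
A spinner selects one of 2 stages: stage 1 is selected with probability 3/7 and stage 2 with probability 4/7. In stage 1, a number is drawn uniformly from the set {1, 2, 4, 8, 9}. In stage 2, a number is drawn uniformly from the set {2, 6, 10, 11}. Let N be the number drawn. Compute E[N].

E[N | stage 1] = (1+2+4+8+9)/5 = 24/5.
E[N | stage 2] = (2+6+10+11)/4 = 29/4.
E[N] = (3/7)·(24/5) + (4/7)·(29/4) = 31/5.

31/5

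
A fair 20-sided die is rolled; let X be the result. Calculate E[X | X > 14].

35/2

Given X > 14, X is equally likely to be any of {15, 16, 17, 18, 19, 20}.
E[X | X > 14] = (15 + 16 + 17 + 18 + 19 + 20) / 6 = 35/2.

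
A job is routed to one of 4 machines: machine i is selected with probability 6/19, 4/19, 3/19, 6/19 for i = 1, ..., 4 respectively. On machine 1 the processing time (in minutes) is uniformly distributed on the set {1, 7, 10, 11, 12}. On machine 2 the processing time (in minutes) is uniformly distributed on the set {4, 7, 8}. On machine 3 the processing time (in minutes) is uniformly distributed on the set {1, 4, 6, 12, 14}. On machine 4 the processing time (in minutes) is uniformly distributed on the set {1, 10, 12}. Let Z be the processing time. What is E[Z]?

E[Z | machine 1] = (1+7+10+11+12)/5 = 41/5.
E[Z | machine 2] = (4+7+8)/3 = 19/3.
E[Z | machine 3] = (1+4+6+12+14)/5 = 37/5.
E[Z | machine 4] = (1+10+12)/3 = 23/3.
By the law of total expectation,
E[Z] = (6/19)·(41/5) + (4/19)·(19/3) + (3/19)·(37/5) + (6/19)·(23/3) = 2141/285.

2141/285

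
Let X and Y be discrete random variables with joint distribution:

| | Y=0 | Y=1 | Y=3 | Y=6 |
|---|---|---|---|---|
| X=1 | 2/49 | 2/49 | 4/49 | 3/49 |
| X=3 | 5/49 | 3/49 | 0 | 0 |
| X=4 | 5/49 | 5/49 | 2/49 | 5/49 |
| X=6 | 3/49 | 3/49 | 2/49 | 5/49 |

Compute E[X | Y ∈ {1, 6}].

51/13

P(Y ∈ {1, 6}) = 26/49.
Summing X·P(X=x,Y=y) over the conditioning event gives 102/49.
E[X | Y ∈ {1, 6}] = (102/49) / (26/49) = 51/13.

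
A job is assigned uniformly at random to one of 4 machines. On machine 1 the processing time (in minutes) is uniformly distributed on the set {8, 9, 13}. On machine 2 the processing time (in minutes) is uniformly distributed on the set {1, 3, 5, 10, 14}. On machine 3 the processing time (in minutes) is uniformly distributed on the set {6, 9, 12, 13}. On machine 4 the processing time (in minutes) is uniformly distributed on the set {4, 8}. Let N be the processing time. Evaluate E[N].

163/20

E[N | machine 1] = (8+9+13)/3 = 10.
E[N | machine 2] = (1+3+5+10+14)/5 = 33/5.
E[N | machine 3] = (6+9+12+13)/4 = 10.
E[N | machine 4] = (4+8)/2 = 6.
By the law of total expectation,
E[N] = (1/4)·(10) + (1/4)·(33/5) + (1/4)·(10) + (1/4)·(6) = 163/20.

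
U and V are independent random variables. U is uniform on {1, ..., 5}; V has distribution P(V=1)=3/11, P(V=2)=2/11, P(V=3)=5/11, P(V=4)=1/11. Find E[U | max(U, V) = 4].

P(max(U, V) = 4) = 14/55.
Summing U·P(x,y) over outcomes with max(U, V) = 4 gives 10/11.
E[U | max(U, V) = 4] = (10/11) / (14/55) = 25/7.

25/7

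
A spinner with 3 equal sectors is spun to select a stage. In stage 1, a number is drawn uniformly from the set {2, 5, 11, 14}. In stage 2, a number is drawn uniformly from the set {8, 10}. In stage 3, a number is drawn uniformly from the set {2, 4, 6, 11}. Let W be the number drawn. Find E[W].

91/12

E[W | stage 1] = (2+5+11+14)/4 = 8.
E[W | stage 2] = (8+10)/2 = 9.
E[W | stage 3] = (2+4+6+11)/4 = 23/4.
By the law of total expectation,
E[W] = (1/3)·(8) + (1/3)·(9) + (1/3)·(23/4) = 91/12.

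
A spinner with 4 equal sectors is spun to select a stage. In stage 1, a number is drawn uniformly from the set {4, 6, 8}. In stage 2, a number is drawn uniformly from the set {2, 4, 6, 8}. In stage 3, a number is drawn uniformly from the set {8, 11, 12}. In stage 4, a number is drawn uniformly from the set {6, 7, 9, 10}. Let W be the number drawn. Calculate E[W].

22/3

E[W | stage 1] = (4+6+8)/3 = 6.
E[W | stage 2] = (2+4+6+8)/4 = 5.
E[W | stage 3] = (8+11+12)/3 = 31/3.
E[W | stage 4] = (6+7+9+10)/4 = 8.
E[W] = (1/4)·(6) + (1/4)·(5) + (1/4)·(31/3) + (1/4)·(8) = 22/3.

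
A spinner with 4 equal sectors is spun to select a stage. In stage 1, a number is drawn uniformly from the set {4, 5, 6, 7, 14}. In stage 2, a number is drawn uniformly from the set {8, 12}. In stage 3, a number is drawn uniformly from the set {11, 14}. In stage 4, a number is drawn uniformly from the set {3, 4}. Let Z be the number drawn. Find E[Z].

E[Z | stage 1] = (4+5+6+7+14)/5 = 36/5.
E[Z | stage 2] = (8+12)/2 = 10.
E[Z | stage 3] = (11+14)/2 = 25/2.
E[Z | stage 4] = (3+4)/2 = 7/2.
E[Z] = (1/4)·(36/5) + (1/4)·(10) + (1/4)·(25/2) + (1/4)·(7/2) = 83/10.

83/10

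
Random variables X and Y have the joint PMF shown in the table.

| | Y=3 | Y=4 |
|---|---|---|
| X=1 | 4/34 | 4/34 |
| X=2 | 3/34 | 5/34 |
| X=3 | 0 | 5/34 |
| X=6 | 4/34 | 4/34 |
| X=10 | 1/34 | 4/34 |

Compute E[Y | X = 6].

P(X = 6) = 4/17.
Σ Y·P over the event = 3·(4/34) + 4·(4/34) = 14/17.
E[Y | X = 6] = (14/17) / (4/17) = 7/2.

7/2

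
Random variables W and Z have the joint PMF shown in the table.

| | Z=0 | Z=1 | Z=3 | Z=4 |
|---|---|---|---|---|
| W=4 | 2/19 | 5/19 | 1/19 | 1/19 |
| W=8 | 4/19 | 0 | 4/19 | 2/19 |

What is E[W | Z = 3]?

36/5

P(Z = 3) = 5/19.
Σ W·P over the event = 4·(1/19) + 8·(4/19) = 36/19.
E[W | Z = 3] = (36/19) / (5/19) = 36/5.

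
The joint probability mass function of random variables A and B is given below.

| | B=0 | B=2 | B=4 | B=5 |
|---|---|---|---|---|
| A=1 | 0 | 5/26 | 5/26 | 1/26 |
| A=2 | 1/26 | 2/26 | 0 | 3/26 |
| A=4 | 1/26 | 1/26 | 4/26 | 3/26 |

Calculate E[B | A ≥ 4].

P(A ≥ 4) = 9/26.
Σ B·P over the event = 0·(1/26) + 2·(1/26) + 4·(4/26) + 5·(3/26) = 33/26.
E[B | A ≥ 4] = (33/26) / (9/26) = 11/3.

11/3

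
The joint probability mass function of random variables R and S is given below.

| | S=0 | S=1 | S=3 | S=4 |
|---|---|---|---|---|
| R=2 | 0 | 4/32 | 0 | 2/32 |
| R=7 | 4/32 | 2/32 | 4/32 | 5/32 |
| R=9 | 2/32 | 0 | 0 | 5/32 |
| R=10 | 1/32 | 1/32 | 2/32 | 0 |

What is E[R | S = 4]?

7

P(S = 4) = 3/8.
Σ R·P over the event = 2·(2/32) + 7·(5/32) + 9·(5/32) = 21/8.
E[R | S = 4] = (21/8) / (3/8) = 7.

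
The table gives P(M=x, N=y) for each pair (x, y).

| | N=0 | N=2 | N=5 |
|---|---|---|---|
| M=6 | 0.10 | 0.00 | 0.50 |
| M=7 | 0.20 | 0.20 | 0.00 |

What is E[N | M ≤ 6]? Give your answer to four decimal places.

P(M ≤ 6) = 0.60.
Summing N·P(M=x,N=y) over the conditioning event gives 2.50.
E[N | M ≤ 6] = (2.50) / (0.60) = 4.1667.

4.1667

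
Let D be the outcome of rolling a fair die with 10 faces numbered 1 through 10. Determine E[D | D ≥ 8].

9

Given D ≥ 8, D is equally likely to be any of {8, 9, 10}.
E[D | D ≥ 8] = (8 + 9 + 10) / 3 = 9.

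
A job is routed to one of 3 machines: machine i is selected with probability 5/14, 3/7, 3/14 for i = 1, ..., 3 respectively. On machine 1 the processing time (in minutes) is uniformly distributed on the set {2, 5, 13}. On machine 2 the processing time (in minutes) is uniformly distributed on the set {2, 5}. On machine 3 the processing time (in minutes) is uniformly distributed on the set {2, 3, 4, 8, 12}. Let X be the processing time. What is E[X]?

E[X | machine 1] = (2+5+13)/3 = 20/3.
E[X | machine 2] = (2+5)/2 = 7/2.
E[X | machine 3] = (2+3+4+8+12)/5 = 29/5.
E[X] = (5/14)·(20/3) + (3/7)·(7/2) + (3/14)·(29/5) = 538/105.

538/105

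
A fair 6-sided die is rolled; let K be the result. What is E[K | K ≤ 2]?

3/2

Given K ≤ 2, K is equally likely to be any of {1, 2}.
E[K | K ≤ 2] = (1 + 2) / 2 = 3/2.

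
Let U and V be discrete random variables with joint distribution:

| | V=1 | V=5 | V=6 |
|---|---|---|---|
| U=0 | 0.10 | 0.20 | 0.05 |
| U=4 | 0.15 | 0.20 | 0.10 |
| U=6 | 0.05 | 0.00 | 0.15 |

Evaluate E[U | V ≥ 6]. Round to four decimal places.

P(V ≥ 6) = 0.30.
Σ U·P over the event = 0·(0.05) + 4·(0.10) + 6·(0.15) = 1.30.
E[U | V ≥ 6] = (1.30) / (0.30) = 4.3333.

4.3333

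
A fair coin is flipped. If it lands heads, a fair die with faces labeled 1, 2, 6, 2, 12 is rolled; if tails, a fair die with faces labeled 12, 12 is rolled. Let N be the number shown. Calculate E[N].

83/10

E[N | heads] = (1+2+6+2+12)/5 = 23/5.
E[N | tails] = (12+12)/2 = 12.
By the law of total expectation,
E[N] = (1/2)·(23/5) + (1/2)·(12) = 83/10.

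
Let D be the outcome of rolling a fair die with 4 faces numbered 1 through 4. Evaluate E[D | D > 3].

Given D > 3, D is equally likely to be any of {4}.
E[D | D > 3] = (4) / 1 = 4.

4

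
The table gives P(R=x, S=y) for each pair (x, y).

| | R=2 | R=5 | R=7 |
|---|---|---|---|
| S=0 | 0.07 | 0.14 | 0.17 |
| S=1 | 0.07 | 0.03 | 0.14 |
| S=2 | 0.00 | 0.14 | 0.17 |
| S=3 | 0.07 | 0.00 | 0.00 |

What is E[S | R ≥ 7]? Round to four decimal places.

1.0000

P(R ≥ 7) = 0.48.
Σ S·P over the event = 0·(0.17) + 1·(0.14) + 2·(0.17) = 0.48.
E[S | R ≥ 7] = (0.48) / (0.48) = 1.0000.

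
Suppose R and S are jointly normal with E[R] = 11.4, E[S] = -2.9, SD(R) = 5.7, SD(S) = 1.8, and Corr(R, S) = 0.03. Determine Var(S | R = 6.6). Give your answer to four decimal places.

Var(S | R=x) = (1 − ρ²)·σ_S².
Var(S | R=6.6) = (1.8)²·(1 − (0.03)²) = 3.24·0.9991 = 3.2371.

3.2371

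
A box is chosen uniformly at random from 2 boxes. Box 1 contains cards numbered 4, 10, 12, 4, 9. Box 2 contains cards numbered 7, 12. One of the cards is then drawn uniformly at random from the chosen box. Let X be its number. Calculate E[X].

173/20

E[X | box 1] = (4+10+12+4+9)/5 = 39/5.
E[X | box 2] = (7+12)/2 = 19/2.
E[X] = (1/2)·(39/5) + (1/2)·(19/2) = 173/20.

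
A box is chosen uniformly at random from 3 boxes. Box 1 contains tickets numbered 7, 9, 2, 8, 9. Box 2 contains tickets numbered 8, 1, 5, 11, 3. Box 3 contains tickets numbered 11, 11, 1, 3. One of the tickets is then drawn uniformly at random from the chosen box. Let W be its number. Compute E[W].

191/30

E[W | box 1] = (7+9+2+8+9)/5 = 7.
E[W | box 2] = (8+1+5+11+3)/5 = 28/5.
E[W | box 3] = (11+11+1+3)/4 = 13/2.
By the law of total expectation,
E[W] = (1/3)·(7) + (1/3)·(28/5) + (1/3)·(13/2) = 191/30.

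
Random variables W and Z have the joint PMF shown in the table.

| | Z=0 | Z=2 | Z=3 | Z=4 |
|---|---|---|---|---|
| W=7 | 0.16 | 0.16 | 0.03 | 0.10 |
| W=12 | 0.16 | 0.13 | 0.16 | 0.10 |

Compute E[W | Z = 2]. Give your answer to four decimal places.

9.2414

P(Z = 2) = 0.29.
Σ W·P over the event = 7·(0.16) + 12·(0.13) = 2.68.
E[W | Z = 2] = (2.68) / (0.29) = 9.2414.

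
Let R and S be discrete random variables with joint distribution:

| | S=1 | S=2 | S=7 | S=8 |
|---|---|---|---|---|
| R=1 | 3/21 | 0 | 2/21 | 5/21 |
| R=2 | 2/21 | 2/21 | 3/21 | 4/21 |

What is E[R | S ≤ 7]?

19/12

P(S ≤ 7) = 4/7.
Σ R·P over the event = 1·(3/21) + 1·(2/21) + 2·(2/21) + 2·(2/21) + 2·(3/21) = 19/21.
E[R | S ≤ 7] = (19/21) / (4/7) = 19/12.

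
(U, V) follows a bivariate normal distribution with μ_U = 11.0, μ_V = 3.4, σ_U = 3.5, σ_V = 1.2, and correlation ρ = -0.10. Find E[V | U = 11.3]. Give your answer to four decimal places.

3.3897

E[V | U=x] = μ_V + ρ(σ_V/σ_U)(x − μ_U) for jointly normal variables.
E[V | U=11.3] = 3.4 + (-0.10)·(1.2/3.5)·(11.3 − (11.0)) = 3.4 + (-0.034286)·(0.3) = 3.3897.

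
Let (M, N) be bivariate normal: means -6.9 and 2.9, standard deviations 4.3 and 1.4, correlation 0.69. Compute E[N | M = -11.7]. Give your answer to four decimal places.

1.8217

For a bivariate normal, E[N | M=x] = μ_N + ρ·(σ_N/σ_M)·(x − μ_M).
E[N | M=-11.7] = 2.9 + (0.69)·(1.4/4.3)·(-11.7 − (-6.9)) = 2.9 + (0.22465)·(-4.8) = 1.8217.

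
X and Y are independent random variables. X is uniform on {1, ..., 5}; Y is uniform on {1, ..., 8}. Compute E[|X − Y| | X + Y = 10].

Outcomes with X + Y = 10: (2,8), (3,7), (4,6), (5,5), each with probability 1/40.
E[|X − Y| | X + Y = 10] = (6 + 4 + 2 + 0) / 4 = 3.

3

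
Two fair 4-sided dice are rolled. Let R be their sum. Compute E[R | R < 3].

P(R < 3) = 1/16.
Σ over the event: 2·1/16 = 1/8.
E[R | R < 3] = (1/8) / (1/16) = 2.

2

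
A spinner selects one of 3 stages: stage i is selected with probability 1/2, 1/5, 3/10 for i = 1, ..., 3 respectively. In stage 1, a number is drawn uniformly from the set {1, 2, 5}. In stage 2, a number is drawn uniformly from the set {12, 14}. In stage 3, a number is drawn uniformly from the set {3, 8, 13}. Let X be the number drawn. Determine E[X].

E[X | stage 1] = (1+2+5)/3 = 8/3.
E[X | stage 2] = (12+14)/2 = 13.
E[X | stage 3] = (3+8+13)/3 = 8.
E[X] = (1/2)·(8/3) + (1/5)·(13) + (3/10)·(8) = 19/3.

19/3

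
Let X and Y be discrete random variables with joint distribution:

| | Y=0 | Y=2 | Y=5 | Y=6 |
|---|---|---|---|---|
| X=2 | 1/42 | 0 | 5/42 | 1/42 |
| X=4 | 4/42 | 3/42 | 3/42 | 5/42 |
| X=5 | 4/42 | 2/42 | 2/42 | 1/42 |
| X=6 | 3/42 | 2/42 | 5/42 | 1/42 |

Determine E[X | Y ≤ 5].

76/17

P(Y ≤ 5) = 17/21.
Summing X·P(X=x,Y=y) over the conditioning event gives 76/21.
E[X | Y ≤ 5] = (76/21) / (17/21) = 76/17.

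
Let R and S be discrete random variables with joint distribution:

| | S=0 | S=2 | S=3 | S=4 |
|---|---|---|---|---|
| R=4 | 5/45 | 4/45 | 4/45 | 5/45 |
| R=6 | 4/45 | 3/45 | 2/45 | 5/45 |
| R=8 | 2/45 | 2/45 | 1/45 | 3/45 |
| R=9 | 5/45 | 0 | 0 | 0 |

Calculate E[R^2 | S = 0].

P(S = 0) = 16/45.
Summing R^2·P(R=x,S=y) over the conditioning event gives 757/45.
E[R^2 | S = 0] = (757/45) / (16/45) = 757/16.

757/16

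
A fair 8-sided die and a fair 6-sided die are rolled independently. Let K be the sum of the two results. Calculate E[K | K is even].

P(K is even) = 1/2.
Σ over the event: 2·1/48 + 4·1/16 + 6·5/48 + 8·1/8 + 10·5/48 + 12·1/16 + 14·1/48 = 4.
E[K | K is even] = (4) / (1/2) = 8.

8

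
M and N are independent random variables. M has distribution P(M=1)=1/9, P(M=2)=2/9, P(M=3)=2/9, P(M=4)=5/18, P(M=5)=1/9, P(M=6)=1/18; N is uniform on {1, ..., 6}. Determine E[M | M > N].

81/20

P(M > N) = 10/27.
Summing M·P(x,y) over outcomes with M > N gives 3/2.
E[M | M > N] = (3/2) / (10/27) = 81/20.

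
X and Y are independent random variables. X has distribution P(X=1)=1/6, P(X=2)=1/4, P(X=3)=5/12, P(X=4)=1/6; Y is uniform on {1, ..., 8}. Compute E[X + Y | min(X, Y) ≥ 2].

P(min(X, Y) ≥ 2) = 35/48.
Summing (X+Y)·P(x,y) over outcomes with min(X, Y) ≥ 2 gives 553/96.
E[X + Y | min(X, Y) ≥ 2] = (553/96) / (35/48) = 79/10.

79/10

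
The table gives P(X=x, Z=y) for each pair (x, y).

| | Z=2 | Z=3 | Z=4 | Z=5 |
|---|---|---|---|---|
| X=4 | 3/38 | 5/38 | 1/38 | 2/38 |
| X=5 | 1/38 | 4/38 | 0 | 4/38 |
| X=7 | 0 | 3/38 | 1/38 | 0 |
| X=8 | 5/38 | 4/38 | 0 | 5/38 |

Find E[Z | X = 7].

13/4

P(X = 7) = 2/19.
Σ Z·P over the event = 3·(3/38) + 4·(1/38) = 13/38.
E[Z | X = 7] = (13/38) / (2/19) = 13/4.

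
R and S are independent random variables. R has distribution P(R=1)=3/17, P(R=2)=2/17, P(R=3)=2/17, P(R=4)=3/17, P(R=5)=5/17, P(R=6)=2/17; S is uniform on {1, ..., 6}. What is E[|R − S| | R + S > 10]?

P(R + S > 10) = 3/34.
Summing |R−S|·P(x,y) over outcomes with R + S > 10 gives 7/102.
E[|R − S| | R + S > 10] = (7/102) / (3/34) = 7/9.

7/9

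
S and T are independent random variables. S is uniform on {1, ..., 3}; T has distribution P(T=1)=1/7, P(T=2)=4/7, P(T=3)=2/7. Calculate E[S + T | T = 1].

3

P(T = 1) = 1/7.
Summing (S+T)·P(x,y) over outcomes with T = 1 gives 3/7.
E[S + T | T = 1] = (3/7) / (1/7) = 3.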